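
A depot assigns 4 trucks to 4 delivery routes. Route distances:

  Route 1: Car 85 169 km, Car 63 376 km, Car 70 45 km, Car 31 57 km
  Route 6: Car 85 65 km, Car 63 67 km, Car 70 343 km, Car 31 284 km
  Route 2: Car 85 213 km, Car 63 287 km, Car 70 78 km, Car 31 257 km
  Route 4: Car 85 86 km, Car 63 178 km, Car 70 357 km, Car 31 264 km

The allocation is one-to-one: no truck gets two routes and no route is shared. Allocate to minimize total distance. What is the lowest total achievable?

Minimum total: 288 km

Optimal: Car 85→Route 4 (86 km), Car 63→Route 6 (67 km), Car 70→Route 2 (78 km), Car 31→Route 1 (57 km) — total 86+67+78+57 = 288 km.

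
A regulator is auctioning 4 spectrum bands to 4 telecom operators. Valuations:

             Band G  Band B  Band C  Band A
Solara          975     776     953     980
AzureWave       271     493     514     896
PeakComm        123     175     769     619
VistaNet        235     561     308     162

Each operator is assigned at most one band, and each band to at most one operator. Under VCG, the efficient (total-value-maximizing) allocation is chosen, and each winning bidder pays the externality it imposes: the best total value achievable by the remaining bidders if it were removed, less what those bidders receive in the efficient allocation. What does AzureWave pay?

AzureWave pays $5M.

Efficient allocation: Solara→Band G ($975M), AzureWave→Band A ($896M), PeakComm→Band C ($769M), VistaNet→Band B ($561M); total welfare W = $3201M.
AzureWave receives Band A at value $896M, so the others get W − 896 = $2305M.
Without AzureWave: best allocation of the remaining 3 bidders over all 4 bands is Solara→Band A ($980M), PeakComm→Band C ($769M), VistaNet→Band B ($561M), total $2310M.
VCG payment = (others' best without AzureWave) − (others' welfare with AzureWave) = 2310 − 2305 = $5M.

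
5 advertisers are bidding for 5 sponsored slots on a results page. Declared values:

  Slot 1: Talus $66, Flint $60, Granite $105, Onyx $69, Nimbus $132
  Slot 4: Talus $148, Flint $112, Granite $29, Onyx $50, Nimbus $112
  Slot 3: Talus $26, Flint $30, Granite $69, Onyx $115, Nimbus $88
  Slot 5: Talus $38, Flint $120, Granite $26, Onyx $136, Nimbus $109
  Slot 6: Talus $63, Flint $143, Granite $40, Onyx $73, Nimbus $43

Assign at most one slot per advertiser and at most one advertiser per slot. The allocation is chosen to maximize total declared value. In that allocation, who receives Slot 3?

Optimal: Talus→Slot 4 ($148), Flint→Slot 6 ($143), Granite→Slot 3 ($69), Onyx→Slot 5 ($136), Nimbus→Slot 1 ($132) — total 148+143+69+136+132 = $628.
Column-greedy (each slot in turn goes to its best remaining advertiser) gives $555, worse by 73.
No other one-to-one assignment exceeds $628.
Granite's own top slot is Slot 1 ($105), but forcing Granite→Slot 1 and reassigning the rest optimally gives only $620 — worse by 8.

Granite receives Slot 3.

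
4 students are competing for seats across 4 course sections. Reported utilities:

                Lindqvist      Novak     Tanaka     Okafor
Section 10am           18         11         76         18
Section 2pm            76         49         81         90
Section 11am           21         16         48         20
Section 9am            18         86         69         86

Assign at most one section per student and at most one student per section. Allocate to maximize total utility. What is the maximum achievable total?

Optimal: Lindqvist→Section 11am (21 points), Novak→Section 9am (86 points), Tanaka→Section 10am (76 points), Okafor→Section 2pm (90 points) — total 21+86+76+90 = 273 points.
Row-greedy (each student in turn takes its best remaining section) gives 258 points, worse by 15.
Next-best assignment: Lindqvist→Section 2pm, Novak→Section 9am, Tanaka→Section 10am, Okafor→Section 11am = 258 points.

Max total: 273 points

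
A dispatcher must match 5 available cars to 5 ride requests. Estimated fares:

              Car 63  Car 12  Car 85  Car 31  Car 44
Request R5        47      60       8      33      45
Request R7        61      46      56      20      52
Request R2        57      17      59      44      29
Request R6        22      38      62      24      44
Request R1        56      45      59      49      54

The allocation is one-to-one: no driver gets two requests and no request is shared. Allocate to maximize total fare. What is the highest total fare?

Maximum total: $281

Optimal: Car 63→Request R7 ($61), Car 12→Request R5 ($60), Car 85→Request R6 ($62), Car 31→Request R2 ($44), Car 44→Request R1 ($54) — total 61+60+62+44+54 = $281.
Row-greedy (each driver in turn takes its best remaining request) gives $261, worse by 20.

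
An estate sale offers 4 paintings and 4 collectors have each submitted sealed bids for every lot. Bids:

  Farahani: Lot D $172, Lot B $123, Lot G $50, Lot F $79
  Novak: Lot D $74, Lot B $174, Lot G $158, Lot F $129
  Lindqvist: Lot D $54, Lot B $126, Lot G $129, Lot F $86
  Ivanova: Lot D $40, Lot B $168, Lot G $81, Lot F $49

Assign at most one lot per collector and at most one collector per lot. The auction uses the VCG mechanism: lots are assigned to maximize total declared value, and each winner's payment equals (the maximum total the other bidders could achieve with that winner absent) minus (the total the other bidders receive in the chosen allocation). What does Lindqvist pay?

Lindqvist pays $29.

Efficient allocation: Farahani→Lot D ($172), Novak→Lot F ($129), Lindqvist→Lot G ($129), Ivanova→Lot B ($168); total welfare W = $598.
Lindqvist receives Lot G at value $129, so the others get W − 129 = $469.
Without Lindqvist: best allocation of the remaining 3 bidders over all 4 lots is Farahani→Lot D ($172), Novak→Lot G ($158), Ivanova→Lot B ($168), total $498.
VCG payment = (others' best without Lindqvist) − (others' welfare with Lindqvist) = 498 − 469 = $29.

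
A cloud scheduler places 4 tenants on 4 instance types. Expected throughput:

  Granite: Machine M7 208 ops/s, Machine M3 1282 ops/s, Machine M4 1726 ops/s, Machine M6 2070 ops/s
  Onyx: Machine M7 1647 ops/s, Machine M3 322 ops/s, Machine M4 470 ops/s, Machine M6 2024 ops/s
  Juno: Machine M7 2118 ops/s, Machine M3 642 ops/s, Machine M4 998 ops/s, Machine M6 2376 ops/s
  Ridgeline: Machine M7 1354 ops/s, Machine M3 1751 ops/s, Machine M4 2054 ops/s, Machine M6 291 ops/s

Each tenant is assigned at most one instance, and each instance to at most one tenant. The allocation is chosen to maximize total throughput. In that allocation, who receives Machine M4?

Optimal: Granite→Machine M4 (1726 ops/s), Onyx→Machine M6 (2024 ops/s), Juno→Machine M7 (2118 ops/s), Ridgeline→Machine M3 (1751 ops/s) — total 1726+2024+2118+1751 = 7619 ops/s.
Max-entry greedy (repeatedly take the single best remaining cell) gives 7359 ops/s, worse by 260.
Next-best assignment: Granite→Machine M4, Onyx→Machine M7, Juno→Machine M6, Ridgeline→Machine M3 = 7500 ops/s.
Granite's own top instance is Machine M6 (2070 ops/s), but forcing Granite→Machine M6 and reassigning the rest optimally gives only 6564 ops/s — worse by 1055.

Granite receives Machine M4.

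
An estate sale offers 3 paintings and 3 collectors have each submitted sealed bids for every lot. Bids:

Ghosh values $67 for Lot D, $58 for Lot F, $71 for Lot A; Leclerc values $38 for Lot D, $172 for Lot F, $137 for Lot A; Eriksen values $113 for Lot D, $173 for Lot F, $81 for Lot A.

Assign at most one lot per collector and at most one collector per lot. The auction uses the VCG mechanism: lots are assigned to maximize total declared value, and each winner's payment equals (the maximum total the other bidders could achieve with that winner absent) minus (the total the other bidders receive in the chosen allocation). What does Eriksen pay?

Efficient allocation: Ghosh→Lot D ($67), Leclerc→Lot A ($137), Eriksen→Lot F ($173); total welfare W = $377.
Eriksen receives Lot F at value $173, so the others get W − 173 = $204.
Without Eriksen: best allocation of the remaining 2 bidders over all 3 lots is Ghosh→Lot A ($71), Leclerc→Lot F ($172), total $243.
VCG payment = (others' best without Eriksen) − (others' welfare with Eriksen) = 243 − 204 = $39.

Eriksen pays $39.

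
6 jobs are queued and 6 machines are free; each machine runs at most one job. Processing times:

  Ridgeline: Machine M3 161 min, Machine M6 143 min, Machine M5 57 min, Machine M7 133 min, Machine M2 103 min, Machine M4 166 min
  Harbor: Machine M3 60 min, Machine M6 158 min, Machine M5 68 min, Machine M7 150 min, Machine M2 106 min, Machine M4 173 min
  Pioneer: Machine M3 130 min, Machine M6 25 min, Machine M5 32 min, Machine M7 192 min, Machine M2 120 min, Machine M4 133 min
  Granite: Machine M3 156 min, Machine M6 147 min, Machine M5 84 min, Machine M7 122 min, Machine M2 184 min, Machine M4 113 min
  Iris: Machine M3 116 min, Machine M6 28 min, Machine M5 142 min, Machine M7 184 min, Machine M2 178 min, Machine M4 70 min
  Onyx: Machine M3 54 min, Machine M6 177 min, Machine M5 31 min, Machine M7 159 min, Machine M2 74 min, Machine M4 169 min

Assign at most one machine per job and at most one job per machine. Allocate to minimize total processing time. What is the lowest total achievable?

Min total: 408 min

Optimal: Ridgeline→Machine M5 (57 min), Harbor→Machine M3 (60 min), Pioneer→Machine M6 (25 min), Granite→Machine M7 (122 min), Iris→Machine M4 (70 min), Onyx→Machine M2 (74 min) — total 57+60+25+122+70+74 = 408 min.
Row-greedy (each job in turn takes its cheapest remaining machine) gives 592 min, worse by 184.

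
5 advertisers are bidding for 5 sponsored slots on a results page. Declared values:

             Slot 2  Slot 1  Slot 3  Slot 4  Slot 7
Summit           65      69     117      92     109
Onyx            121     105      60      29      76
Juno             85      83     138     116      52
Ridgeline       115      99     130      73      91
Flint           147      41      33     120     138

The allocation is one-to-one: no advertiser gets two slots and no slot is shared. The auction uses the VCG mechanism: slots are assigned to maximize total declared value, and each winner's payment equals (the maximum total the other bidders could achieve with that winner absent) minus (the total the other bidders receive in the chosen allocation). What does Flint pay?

Flint pays $16.

Efficient allocation: Summit→Slot 7 ($109), Onyx→Slot 1 ($105), Juno→Slot 4 ($116), Ridgeline→Slot 3 ($130), Flint→Slot 2 ($147); total welfare W = $607.
Flint receives Slot 2 at value $147, so the others get W − 147 = $460.
Without Flint: best allocation of the remaining 4 bidders over all 5 slots is Summit→Slot 7 ($109), Onyx→Slot 2 ($121), Juno→Slot 4 ($116), Ridgeline→Slot 3 ($130), total $476.
VCG payment = (others' best without Flint) − (others' welfare with Flint) = 476 − 460 = $16.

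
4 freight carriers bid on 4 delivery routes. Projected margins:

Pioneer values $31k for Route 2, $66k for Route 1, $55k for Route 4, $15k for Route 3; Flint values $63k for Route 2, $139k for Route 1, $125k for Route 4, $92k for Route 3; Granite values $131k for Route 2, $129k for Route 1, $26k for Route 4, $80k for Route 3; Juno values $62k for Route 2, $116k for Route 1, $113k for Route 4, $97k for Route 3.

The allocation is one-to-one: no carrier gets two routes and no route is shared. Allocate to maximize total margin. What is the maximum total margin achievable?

Maximum total: $422k

Treat this as an assignment problem: match each carrier to one route.
Optimal: Pioneer→Route 4 ($55k), Flint→Route 1 ($139k), Granite→Route 2 ($131k), Juno→Route 3 ($97k) — total 55+139+131+97 = $422k.
Row-greedy (each carrier in turn takes its best remaining route) gives $419k, worse by 3.
Swapping Granite↔Pioneer (Granite→Route 4 $26k, Pioneer→Route 2 $31k) loses 129.
No other one-to-one assignment exceeds $422k.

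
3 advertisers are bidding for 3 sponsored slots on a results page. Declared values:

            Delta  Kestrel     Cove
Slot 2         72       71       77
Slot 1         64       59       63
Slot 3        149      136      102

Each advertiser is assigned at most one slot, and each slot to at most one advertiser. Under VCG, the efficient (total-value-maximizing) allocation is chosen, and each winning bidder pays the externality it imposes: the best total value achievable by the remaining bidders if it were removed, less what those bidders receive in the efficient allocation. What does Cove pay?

Efficient allocation: Delta→Slot 3 ($149), Kestrel→Slot 1 ($59), Cove→Slot 2 ($77); total welfare W = $285.
Cove receives Slot 2 at value $77, so the others get W − 77 = $208.
Without Cove: best allocation of the remaining 2 bidders over all 3 slots is Delta→Slot 3 ($149), Kestrel→Slot 2 ($71), total $220.
VCG payment = (others' best without Cove) − (others' welfare with Cove) = 220 − 208 = $12.

Cove pays $12.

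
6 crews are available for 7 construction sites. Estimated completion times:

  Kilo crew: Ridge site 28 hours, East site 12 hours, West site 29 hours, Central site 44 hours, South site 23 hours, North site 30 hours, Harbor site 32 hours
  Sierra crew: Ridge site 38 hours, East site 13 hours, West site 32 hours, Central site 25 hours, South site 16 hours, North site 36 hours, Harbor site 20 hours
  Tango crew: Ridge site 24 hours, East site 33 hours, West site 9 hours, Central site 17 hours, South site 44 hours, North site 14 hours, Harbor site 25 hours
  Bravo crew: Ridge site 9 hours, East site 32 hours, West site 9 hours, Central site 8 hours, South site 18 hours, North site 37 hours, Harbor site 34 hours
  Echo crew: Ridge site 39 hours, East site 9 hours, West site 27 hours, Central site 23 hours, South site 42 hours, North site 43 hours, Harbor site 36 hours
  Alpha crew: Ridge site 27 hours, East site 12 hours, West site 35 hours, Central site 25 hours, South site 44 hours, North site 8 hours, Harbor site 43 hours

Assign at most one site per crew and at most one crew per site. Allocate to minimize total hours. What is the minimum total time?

Optimal: Kilo crew→East site (12 hours), Sierra crew→South site (16 hours), Tango crew→West site (9 hours), Bravo crew→Ridge site (9 hours), Echo crew→Central site (23 hours), Alpha crew→North site (8 hours) — total 12+16+9+9+23+8 = 77 hours.
Column-greedy (each site in turn goes to its cheapest remaining crew) gives 83 hours, worse by 6.

Minimum total: 77 hours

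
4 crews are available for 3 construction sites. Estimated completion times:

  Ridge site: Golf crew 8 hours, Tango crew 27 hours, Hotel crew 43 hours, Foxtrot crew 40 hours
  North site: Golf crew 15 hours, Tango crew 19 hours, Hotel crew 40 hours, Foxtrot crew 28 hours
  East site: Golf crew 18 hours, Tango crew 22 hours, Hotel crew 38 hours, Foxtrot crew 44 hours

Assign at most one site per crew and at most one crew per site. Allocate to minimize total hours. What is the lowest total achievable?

Minimum total: 58 hours

Optimal: Golf crew→Ridge site (8 hours), Foxtrot crew→North site (28 hours), Tango crew→East site (22 hours) — total 8+28+22 = 58 hours.
Min-entry greedy (repeatedly take the single cheapest remaining cell) gives 65 hours, worse by 7.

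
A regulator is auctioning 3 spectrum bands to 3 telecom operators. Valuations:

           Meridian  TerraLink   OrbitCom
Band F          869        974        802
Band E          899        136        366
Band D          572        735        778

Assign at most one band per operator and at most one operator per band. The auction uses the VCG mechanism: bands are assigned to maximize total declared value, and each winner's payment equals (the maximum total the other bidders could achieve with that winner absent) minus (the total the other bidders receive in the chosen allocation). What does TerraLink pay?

TerraLink pays $24M.

Efficient allocation: Meridian→Band E ($899M), TerraLink→Band F ($974M), OrbitCom→Band D ($778M); total welfare W = $2651M.
TerraLink receives Band F at value $974M, so the others get W − 974 = $1677M.
Without TerraLink: best allocation of the remaining 2 bidders over all 3 bands is Meridian→Band E ($899M), OrbitCom→Band F ($802M), total $1701M.
VCG payment = (others' best without TerraLink) − (others' welfare with TerraLink) = 1701 − 1677 = $24M.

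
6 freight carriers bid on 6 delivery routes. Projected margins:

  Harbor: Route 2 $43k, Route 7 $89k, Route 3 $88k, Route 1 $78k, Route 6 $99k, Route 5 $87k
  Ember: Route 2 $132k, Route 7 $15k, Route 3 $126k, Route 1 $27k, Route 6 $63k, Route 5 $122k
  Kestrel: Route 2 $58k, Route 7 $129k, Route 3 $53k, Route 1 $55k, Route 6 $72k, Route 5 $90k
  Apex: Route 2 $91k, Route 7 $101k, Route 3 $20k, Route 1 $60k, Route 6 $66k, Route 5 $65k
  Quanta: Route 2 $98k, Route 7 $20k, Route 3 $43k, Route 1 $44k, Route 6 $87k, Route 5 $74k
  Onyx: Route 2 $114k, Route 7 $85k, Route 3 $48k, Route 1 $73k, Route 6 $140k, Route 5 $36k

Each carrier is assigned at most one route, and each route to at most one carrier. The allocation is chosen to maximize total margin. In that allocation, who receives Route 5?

Optimal: Harbor→Route 5 ($87k), Ember→Route 3 ($126k), Kestrel→Route 7 ($129k), Apex→Route 1 ($60k), Quanta→Route 2 ($98k), Onyx→Route 6 ($140k) — total 87+126+129+60+98+140 = $640k.
Row-greedy (each carrier in turn takes its best remaining route) gives $517k, worse by 123.
Next-best assignment: Harbor→Route 1, Ember→Route 3, Kestrel→Route 7, Apex→Route 2, Quanta→Route 5, Onyx→Route 6 = $638k.
Harbor's own top route is Route 6 ($99k), but forcing Harbor→Route 6 and reassigning the rest optimally gives only $602k — worse by 38.

Harbor receives Route 5.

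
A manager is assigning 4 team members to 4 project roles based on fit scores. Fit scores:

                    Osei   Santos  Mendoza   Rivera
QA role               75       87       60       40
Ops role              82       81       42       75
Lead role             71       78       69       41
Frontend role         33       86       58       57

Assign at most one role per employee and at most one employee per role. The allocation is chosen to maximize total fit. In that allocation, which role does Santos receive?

Santos receives Frontend role.

Optimal: Osei→QA role (75 pts), Santos→Frontend role (86 pts), Mendoza→Lead role (69 pts), Rivera→Ops role (75 pts) — total 75+86+69+75 = 305 pts.
Max-entry greedy (repeatedly take the single best remaining cell) gives 295 pts, worse by 10.
Every other assignment is strictly worse.
Santos's own top role is QA role (87 pts), but forcing Santos→QA role and reassigning the rest optimally gives only 295 pts — worse by 10.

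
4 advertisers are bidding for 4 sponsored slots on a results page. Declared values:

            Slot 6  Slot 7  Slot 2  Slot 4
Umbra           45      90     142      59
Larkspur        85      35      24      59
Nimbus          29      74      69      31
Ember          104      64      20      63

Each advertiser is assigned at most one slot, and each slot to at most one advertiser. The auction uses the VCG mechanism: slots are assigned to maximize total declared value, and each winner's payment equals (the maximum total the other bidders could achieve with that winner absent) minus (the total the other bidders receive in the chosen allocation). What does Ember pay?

Efficient allocation: Umbra→Slot 2 ($142), Larkspur→Slot 4 ($59), Nimbus→Slot 7 ($74), Ember→Slot 6 ($104); total welfare W = $379.
Ember receives Slot 6 at value $104, so the others get W − 104 = $275.
Without Ember: best allocation of the remaining 3 bidders over all 4 slots is Umbra→Slot 2 ($142), Larkspur→Slot 6 ($85), Nimbus→Slot 7 ($74), total $301.
VCG payment = (others' best without Ember) − (others' welfare with Ember) = 301 − 275 = $26.

Ember pays $26.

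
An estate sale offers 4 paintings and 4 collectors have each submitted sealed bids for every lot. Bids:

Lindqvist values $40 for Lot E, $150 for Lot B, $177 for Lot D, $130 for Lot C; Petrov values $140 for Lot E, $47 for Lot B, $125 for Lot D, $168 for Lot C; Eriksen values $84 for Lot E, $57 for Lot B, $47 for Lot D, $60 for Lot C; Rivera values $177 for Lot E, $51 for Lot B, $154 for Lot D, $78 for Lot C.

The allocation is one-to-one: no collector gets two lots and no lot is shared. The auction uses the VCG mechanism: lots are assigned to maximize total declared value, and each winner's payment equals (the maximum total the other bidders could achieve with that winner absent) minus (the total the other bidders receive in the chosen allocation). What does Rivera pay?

Efficient allocation: Lindqvist→Lot D ($177), Petrov→Lot C ($168), Eriksen→Lot B ($57), Rivera→Lot E ($177); total welfare W = $579.
Rivera receives Lot E at value $177, so the others get W − 177 = $402.
Without Rivera: best allocation of the remaining 3 bidders over all 4 lots is Lindqvist→Lot D ($177), Petrov→Lot C ($168), Eriksen→Lot E ($84), total $429.
VCG payment = (others' best without Rivera) − (others' welfare with Rivera) = 429 − 402 = $27.

Rivera pays $27.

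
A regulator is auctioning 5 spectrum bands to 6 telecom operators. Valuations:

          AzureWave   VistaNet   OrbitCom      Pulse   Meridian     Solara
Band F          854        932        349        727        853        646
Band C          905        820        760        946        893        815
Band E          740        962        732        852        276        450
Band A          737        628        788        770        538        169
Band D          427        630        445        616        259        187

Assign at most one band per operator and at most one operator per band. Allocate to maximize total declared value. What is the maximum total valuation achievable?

Max total: $4124M

Optimal: Meridian→Band F ($853M), AzureWave→Band C ($905M), VistaNet→Band E ($962M), OrbitCom→Band A ($788M), Pulse→Band D ($616M) — total 853+905+962+788+616 = $4124M.
Row-greedy (each operator in turn takes its best remaining band) gives $3641M, worse by 483.
Checked against all permutations: $4124M is optimal.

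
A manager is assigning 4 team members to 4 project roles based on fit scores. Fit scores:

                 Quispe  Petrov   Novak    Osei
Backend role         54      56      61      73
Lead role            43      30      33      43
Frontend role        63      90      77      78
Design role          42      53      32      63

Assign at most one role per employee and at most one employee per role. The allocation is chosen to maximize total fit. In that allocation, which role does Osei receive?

Osei receives Design role.

Optimal: Quispe→Lead role (43 pts), Petrov→Frontend role (90 pts), Novak→Backend role (61 pts), Osei→Design role (63 pts) — total 43+90+61+63 = 257 pts.
Column-greedy (each role in turn goes to its best remaining employee) gives 238 pts, worse by 19.
Next-best assignment: Quispe→Lead role, Petrov→Design role, Novak→Frontend role, Osei→Backend role = 246 pts.
Osei's own top role is Frontend role (78 pts), but forcing Osei→Frontend role and reassigning the rest optimally gives only 235 pts — worse by 22.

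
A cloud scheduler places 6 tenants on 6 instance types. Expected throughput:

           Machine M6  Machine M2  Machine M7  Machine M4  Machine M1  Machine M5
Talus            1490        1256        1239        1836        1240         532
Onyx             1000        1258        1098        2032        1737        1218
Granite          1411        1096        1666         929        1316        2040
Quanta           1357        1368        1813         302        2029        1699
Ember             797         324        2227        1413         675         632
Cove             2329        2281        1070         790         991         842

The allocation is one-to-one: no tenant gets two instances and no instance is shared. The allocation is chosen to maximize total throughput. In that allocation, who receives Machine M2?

Cove receives Machine M2.

This is a one-to-one assignment (maximum-weight bipartite matching).
Optimal: Talus→Machine M6 (1490 ops/s), Onyx→Machine M4 (2032 ops/s), Granite→Machine M5 (2040 ops/s), Quanta→Machine M1 (2029 ops/s), Ember→Machine M7 (2227 ops/s), Cove→Machine M2 (2281 ops/s) — total 1490+2032+2040+2029+2227+2281 = 12099 ops/s.
Max-entry greedy (repeatedly take the single best remaining cell) gives 11913 ops/s, worse by 186.
No other one-to-one assignment exceeds 12099 ops/s.
Cove's own top instance is Machine M6 (2329 ops/s), but forcing Cove→Machine M6 and reassigning the rest optimally gives only 11913 ops/s — worse by 186.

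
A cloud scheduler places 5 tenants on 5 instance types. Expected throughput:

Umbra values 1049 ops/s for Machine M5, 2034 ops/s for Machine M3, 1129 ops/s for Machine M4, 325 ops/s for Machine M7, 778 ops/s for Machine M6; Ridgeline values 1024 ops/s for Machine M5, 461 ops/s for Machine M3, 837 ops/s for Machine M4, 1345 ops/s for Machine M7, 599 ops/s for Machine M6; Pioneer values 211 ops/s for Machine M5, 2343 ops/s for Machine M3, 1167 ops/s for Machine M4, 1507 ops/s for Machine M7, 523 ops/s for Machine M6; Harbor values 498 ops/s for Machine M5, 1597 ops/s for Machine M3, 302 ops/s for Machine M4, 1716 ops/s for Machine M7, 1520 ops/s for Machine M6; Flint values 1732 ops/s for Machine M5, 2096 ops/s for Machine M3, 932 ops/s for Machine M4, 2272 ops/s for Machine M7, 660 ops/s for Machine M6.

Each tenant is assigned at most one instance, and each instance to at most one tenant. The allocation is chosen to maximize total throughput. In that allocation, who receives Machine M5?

Ridgeline receives Machine M5.

Optimal: Umbra→Machine M4 (1129 ops/s), Ridgeline→Machine M5 (1024 ops/s), Pioneer→Machine M3 (2343 ops/s), Harbor→Machine M6 (1520 ops/s), Flint→Machine M7 (2272 ops/s) — total 1129+1024+2343+1520+2272 = 8288 ops/s.
Row-greedy (each tenant in turn takes its best remaining instance) gives 7798 ops/s, worse by 490.
Next-best assignment: Umbra→Machine M4, Ridgeline→Machine M7, Pioneer→Machine M3, Harbor→Machine M6, Flint→Machine M5 = 8069 ops/s.
Every other assignment is strictly worse.
Ridgeline's own top instance is Machine M7 (1345 ops/s), but forcing Ridgeline→Machine M7 and reassigning the rest optimally gives only 8069 ops/s — worse by 219.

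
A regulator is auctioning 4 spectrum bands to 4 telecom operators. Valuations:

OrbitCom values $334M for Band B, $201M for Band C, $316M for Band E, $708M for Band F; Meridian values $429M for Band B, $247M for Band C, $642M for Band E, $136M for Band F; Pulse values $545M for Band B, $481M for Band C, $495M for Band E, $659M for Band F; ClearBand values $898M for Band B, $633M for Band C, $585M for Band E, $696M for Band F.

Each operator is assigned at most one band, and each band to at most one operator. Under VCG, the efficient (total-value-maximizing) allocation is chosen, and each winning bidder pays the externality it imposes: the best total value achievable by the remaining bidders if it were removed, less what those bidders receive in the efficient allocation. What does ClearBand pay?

ClearBand pays $64M.

Efficient allocation: OrbitCom→Band F ($708M), Meridian→Band E ($642M), Pulse→Band C ($481M), ClearBand→Band B ($898M); total welfare W = $2729M.
ClearBand receives Band B at value $898M, so the others get W − 898 = $1831M.
Without ClearBand: best allocation of the remaining 3 bidders over all 4 bands is OrbitCom→Band F ($708M), Meridian→Band E ($642M), Pulse→Band B ($545M), total $1895M.
VCG payment = (others' best without ClearBand) − (others' welfare with ClearBand) = 1895 − 1831 = $64M.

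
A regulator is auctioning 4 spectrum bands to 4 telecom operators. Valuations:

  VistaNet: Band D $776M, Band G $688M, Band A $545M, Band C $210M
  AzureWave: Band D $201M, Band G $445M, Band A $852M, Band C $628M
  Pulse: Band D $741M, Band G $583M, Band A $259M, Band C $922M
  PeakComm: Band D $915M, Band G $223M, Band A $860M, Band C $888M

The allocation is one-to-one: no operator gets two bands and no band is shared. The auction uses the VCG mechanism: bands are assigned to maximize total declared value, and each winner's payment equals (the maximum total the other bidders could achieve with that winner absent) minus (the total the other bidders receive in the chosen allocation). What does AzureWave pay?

AzureWave pays $33M.

Efficient allocation: VistaNet→Band G ($688M), AzureWave→Band A ($852M), Pulse→Band C ($922M), PeakComm→Band D ($915M); total welfare W = $3377M.
AzureWave receives Band A at value $852M, so the others get W − 852 = $2525M.
Without AzureWave: best allocation of the remaining 3 bidders over all 4 bands is VistaNet→Band D ($776M), Pulse→Band C ($922M), PeakComm→Band A ($860M), total $2558M.
VCG payment = (others' best without AzureWave) − (others' welfare with AzureWave) = 2558 − 2525 = $33M.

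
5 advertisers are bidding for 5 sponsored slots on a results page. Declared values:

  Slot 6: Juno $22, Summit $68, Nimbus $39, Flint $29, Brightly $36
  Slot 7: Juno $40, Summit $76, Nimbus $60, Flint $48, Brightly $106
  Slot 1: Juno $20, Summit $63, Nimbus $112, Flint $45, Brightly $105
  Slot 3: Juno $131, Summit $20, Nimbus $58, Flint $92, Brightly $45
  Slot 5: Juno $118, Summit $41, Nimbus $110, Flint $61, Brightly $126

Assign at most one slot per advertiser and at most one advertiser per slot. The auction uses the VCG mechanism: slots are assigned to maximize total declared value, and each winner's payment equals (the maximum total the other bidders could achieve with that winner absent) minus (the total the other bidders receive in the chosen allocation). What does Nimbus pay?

Nimbus pays $7.

Efficient allocation: Juno→Slot 5 ($118), Summit→Slot 6 ($68), Nimbus→Slot 1 ($112), Flint→Slot 3 ($92), Brightly→Slot 7 ($106); total welfare W = $496.
Nimbus receives Slot 1 at value $112, so the others get W − 112 = $384.
Without Nimbus: best allocation of the remaining 4 bidders over all 5 slots is Juno→Slot 5 ($118), Summit→Slot 7 ($76), Flint→Slot 3 ($92), Brightly→Slot 1 ($105), total $391.
VCG payment = (others' best without Nimbus) − (others' welfare with Nimbus) = 391 − 384 = $7.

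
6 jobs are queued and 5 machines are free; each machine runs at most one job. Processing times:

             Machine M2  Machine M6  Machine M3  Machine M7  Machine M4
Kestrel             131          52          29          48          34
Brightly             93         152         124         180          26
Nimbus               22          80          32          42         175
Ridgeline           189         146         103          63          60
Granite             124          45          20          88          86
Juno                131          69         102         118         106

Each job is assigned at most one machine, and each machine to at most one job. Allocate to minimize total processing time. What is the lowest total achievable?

Minimum total: 183 min

Optimal: Nimbus→Machine M2 (22 min), Kestrel→Machine M6 (52 min), Granite→Machine M3 (20 min), Ridgeline→Machine M7 (63 min), Brightly→Machine M4 (26 min) — total 22+52+20+63+26 = 183 min.
Column-greedy (each machine in turn goes to its cheapest remaining job) gives 185 min, worse by 2.
Checked against all permutations: 183 min is optimal.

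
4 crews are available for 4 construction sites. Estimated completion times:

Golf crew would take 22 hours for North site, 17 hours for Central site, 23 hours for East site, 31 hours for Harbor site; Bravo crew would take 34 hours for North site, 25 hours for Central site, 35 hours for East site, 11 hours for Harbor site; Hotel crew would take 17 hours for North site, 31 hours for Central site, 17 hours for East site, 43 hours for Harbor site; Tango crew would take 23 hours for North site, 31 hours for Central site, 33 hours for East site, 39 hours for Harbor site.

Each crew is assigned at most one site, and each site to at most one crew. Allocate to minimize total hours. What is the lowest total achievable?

Optimal: Golf crew→Central site (17 hours), Bravo crew→Harbor site (11 hours), Hotel crew→East site (17 hours), Tango crew→North site (23 hours) — total 17+11+17+23 = 68 hours.
Next-best assignment: Golf crew→Central site, Bravo crew→Harbor site, Hotel crew→North site, Tango crew→East site = 78 hours.

Min total: 68 hours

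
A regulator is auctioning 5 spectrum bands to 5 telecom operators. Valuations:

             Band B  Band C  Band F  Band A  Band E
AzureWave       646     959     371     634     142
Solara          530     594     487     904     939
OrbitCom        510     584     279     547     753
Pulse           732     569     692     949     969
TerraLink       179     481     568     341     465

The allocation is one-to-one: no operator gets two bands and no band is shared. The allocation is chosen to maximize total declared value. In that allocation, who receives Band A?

Pulse receives Band A.

This is the linear assignment problem.
Optimal: AzureWave→Band C ($959M), Solara→Band E ($939M), OrbitCom→Band B ($510M), Pulse→Band A ($949M), TerraLink→Band F ($568M) — total 959+939+510+949+568 = $3925M.
Max-entry greedy (repeatedly take the single best remaining cell) gives $3910M, worse by 15.
Checked against all permutations: $3925M is optimal.
Pulse's own top band is Band E ($969M), but forcing Pulse→Band E and reassigning the rest optimally gives only $3910M — worse by 15.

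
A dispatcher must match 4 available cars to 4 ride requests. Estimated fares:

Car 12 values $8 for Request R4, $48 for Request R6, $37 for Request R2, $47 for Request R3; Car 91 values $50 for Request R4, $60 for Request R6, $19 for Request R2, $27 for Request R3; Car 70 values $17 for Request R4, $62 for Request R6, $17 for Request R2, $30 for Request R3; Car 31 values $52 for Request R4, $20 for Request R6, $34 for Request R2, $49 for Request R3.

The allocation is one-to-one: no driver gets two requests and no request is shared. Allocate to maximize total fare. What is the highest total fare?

Max total: $198

This is the linear assignment problem.
Optimal: Car 12→Request R2 ($37), Car 91→Request R4 ($50), Car 70→Request R6 ($62), Car 31→Request R3 ($49) — total 37+50+62+49 = $198.
Column-greedy (each request in turn goes to its best remaining driver) gives $178, worse by 20.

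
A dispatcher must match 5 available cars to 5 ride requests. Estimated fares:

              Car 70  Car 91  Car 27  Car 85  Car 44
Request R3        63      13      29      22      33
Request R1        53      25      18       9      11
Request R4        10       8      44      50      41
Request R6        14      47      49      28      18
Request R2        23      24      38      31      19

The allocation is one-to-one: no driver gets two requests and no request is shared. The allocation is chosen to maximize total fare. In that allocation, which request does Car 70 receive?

This is a one-to-one assignment (maximum-weight bipartite matching).
Optimal: Car 70→Request R1 ($53), Car 91→Request R6 ($47), Car 27→Request R2 ($38), Car 85→Request R4 ($50), Car 44→Request R3 ($33) — total 53+47+38+50+33 = $221.
Max-entry greedy (repeatedly take the single best remaining cell) gives $206, worse by 15.
Checked against all permutations: $221 is optimal.
Car 70's own top request is Request R3 ($63), but forcing Car 70→Request R3 and reassigning the rest optimally gives only $209 — worse by 12.

Car 70 receives Request R1.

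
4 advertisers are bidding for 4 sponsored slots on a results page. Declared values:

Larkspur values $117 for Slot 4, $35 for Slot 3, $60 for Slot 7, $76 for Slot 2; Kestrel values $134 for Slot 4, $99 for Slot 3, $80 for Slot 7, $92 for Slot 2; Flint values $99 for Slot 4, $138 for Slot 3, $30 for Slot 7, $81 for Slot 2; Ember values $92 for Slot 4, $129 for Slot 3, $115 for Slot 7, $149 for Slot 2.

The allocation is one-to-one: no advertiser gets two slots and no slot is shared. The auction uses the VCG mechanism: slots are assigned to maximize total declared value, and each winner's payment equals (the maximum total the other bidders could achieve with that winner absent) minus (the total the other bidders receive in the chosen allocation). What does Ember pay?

Efficient allocation: Larkspur→Slot 4 ($117), Kestrel→Slot 7 ($80), Flint→Slot 3 ($138), Ember→Slot 2 ($149); total welfare W = $484.
Ember receives Slot 2 at value $149, so the others get W − 149 = $335.
Without Ember: best allocation of the remaining 3 bidders over all 4 slots is Larkspur→Slot 2 ($76), Kestrel→Slot 4 ($134), Flint→Slot 3 ($138), total $348.
VCG payment = (others' best without Ember) − (others' welfare with Ember) = 348 − 335 = $13.

Ember pays $13.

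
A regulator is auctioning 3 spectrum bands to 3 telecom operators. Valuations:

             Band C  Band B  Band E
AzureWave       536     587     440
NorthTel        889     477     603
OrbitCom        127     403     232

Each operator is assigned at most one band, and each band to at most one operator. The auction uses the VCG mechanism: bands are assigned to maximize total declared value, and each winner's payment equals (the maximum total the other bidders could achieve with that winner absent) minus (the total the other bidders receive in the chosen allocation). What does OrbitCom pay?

Efficient allocation: AzureWave→Band E ($440M), NorthTel→Band C ($889M), OrbitCom→Band B ($403M); total welfare W = $1732M.
OrbitCom receives Band B at value $403M, so the others get W − 403 = $1329M.
Without OrbitCom: best allocation of the remaining 2 bidders over all 3 bands is AzureWave→Band B ($587M), NorthTel→Band C ($889M), total $1476M.
VCG payment = (others' best without OrbitCom) − (others' welfare with OrbitCom) = 1476 − 1329 = $147M.

OrbitCom pays $147M.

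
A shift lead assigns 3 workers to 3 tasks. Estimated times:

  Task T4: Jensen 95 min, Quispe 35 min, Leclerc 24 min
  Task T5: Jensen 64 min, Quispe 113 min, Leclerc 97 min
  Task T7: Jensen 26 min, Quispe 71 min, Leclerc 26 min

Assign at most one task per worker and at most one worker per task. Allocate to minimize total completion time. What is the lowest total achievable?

Minimum total: 125 min

Treat this as an assignment problem: match each worker to one task.
Optimal: Jensen→Task T5 (64 min), Quispe→Task T4 (35 min), Leclerc→Task T7 (26 min) — total 64+35+26 = 125 min.
Min-entry greedy (repeatedly take the single cheapest remaining cell) gives 163 min, worse by 38.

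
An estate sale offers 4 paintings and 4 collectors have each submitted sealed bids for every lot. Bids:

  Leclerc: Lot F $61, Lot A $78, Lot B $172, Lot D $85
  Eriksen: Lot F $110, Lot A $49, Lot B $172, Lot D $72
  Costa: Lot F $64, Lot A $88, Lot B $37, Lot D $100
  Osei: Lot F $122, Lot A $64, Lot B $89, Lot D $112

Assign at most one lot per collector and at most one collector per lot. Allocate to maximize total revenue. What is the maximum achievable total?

Maximum total: $482

This is a one-to-one assignment (maximum-weight bipartite matching).
Optimal: Leclerc→Lot B ($172), Eriksen→Lot F ($110), Costa→Lot A ($88), Osei→Lot D ($112) — total 172+110+88+112 = $482.
Max-entry greedy (repeatedly take the single best remaining cell) gives $443, worse by 39.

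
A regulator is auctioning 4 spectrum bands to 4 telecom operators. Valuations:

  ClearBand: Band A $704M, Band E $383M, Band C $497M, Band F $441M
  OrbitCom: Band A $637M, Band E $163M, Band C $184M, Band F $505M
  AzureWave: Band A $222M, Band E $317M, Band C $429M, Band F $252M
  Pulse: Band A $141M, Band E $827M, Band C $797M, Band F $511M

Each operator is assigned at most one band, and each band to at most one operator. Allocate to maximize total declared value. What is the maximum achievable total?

Optimal: ClearBand→Band A ($704M), OrbitCom→Band F ($505M), AzureWave→Band C ($429M), Pulse→Band E ($827M) — total 704+505+429+827 = $2465M.
Next-best assignment: ClearBand→Band F, OrbitCom→Band A, AzureWave→Band C, Pulse→Band E = $2334M.
Every other assignment is strictly worse.

Max total: $2465M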